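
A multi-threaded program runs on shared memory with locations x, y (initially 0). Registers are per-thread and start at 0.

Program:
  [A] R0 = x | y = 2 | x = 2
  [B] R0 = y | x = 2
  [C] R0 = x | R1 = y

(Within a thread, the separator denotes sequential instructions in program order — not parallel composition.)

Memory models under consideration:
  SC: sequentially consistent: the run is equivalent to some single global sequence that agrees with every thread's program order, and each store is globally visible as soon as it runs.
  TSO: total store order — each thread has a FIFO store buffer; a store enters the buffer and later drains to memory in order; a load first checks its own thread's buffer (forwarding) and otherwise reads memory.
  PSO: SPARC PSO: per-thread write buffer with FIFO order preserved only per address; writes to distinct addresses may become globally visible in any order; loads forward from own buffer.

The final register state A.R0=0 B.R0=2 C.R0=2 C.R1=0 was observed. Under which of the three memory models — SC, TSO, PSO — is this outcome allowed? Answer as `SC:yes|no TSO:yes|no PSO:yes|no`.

SC:no TSO:no PSO:yes

outcome vector order: (A.R0,B.R0,C.R0,C.R1)
under SC → (0,0,0,0), (0,0,0,2), (0,0,2,0), (0,0,2,2), (0,2,0,0), (0,2,0,2), (0,2,2,2), (2,0,0,0), (2,0,0,2), (2,0,2,0), (2,0,2,2)
under TSO → (0,0,0,0), (0,0,0,2), (0,0,2,0), (0,0,2,2), (0,2,0,0), (0,2,0,2), (0,2,2,2), (2,0,0,0), (2,0,0,2), (2,0,2,0), (2,0,2,2)
under PSO → (0,0,0,0), (0,0,0,2), (0,0,2,0), (0,0,2,2), (0,2,0,0), (0,2,0,2), (0,2,2,0), (0,2,2,2), (2,0,0,0), (2,0,0,2), (2,0,2,0), (2,0,2,2)
target (0,2,2,0) ∈ {PSO}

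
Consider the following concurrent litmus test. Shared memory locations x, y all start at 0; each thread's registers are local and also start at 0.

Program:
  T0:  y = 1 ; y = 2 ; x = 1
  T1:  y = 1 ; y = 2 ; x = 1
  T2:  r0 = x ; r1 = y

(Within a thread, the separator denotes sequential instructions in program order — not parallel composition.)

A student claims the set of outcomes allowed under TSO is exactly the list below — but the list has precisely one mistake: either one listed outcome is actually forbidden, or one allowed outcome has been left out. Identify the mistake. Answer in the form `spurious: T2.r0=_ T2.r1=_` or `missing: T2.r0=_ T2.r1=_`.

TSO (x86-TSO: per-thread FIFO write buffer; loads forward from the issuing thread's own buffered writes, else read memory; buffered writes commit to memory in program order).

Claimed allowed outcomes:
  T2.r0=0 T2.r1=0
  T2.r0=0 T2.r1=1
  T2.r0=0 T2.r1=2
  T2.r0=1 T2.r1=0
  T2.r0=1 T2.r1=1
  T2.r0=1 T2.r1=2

outcome vector order: (T2.r0,T2.r1)
TSO: 5 outcomes — {(0,0) (0,1) (0,2) (1,1) (1,2)}
claimed∖TSO = {(1,0)}

spurious: T2.r0=1 T2.r1=0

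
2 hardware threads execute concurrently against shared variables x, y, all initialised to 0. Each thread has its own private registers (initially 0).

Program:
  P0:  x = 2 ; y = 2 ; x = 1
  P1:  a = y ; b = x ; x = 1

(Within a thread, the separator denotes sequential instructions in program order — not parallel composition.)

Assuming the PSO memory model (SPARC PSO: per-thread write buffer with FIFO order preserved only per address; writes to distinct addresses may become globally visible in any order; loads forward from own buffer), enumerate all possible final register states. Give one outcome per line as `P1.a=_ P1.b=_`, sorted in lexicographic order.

outcome vector order: (P1.a,P1.b)
|PSO outcomes| = 6

P1.a=0 P1.b=0
P1.a=0 P1.b=1
P1.a=0 P1.b=2
P1.a=2 P1.b=0
P1.a=2 P1.b=1
P1.a=2 P1.b=2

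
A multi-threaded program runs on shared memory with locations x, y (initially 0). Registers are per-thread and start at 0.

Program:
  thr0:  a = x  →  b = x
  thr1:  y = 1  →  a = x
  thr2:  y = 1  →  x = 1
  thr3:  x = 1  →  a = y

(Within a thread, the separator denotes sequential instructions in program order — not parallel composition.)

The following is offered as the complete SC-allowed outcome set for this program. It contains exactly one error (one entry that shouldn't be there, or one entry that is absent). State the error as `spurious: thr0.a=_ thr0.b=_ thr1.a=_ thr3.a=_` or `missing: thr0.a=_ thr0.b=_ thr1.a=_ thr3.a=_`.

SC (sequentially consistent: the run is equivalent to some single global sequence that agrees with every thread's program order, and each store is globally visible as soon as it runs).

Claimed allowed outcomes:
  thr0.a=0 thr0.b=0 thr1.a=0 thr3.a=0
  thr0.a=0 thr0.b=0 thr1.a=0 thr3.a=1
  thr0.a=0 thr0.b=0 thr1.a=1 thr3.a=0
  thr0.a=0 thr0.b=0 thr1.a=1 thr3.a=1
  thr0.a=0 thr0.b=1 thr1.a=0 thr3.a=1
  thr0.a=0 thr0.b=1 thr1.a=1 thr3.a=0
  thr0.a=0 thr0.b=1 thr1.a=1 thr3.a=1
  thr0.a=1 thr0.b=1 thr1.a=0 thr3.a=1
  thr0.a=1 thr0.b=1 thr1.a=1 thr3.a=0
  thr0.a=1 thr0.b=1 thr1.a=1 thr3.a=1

spurious: thr0.a=0 thr0.b=0 thr1.a=0 thr3.a=0

outcome vector order: (thr0.a,thr0.b,thr1.a,thr3.a)
SC: 9 outcomes — {0/0/0/1 0/0/1/0 0/0/1/1 0/1/0/1 0/1/1/0 0/1/1/1 1/1/0/1 1/1/1/0 1/1/1/1}
claimed∖SC = {0/0/0/0}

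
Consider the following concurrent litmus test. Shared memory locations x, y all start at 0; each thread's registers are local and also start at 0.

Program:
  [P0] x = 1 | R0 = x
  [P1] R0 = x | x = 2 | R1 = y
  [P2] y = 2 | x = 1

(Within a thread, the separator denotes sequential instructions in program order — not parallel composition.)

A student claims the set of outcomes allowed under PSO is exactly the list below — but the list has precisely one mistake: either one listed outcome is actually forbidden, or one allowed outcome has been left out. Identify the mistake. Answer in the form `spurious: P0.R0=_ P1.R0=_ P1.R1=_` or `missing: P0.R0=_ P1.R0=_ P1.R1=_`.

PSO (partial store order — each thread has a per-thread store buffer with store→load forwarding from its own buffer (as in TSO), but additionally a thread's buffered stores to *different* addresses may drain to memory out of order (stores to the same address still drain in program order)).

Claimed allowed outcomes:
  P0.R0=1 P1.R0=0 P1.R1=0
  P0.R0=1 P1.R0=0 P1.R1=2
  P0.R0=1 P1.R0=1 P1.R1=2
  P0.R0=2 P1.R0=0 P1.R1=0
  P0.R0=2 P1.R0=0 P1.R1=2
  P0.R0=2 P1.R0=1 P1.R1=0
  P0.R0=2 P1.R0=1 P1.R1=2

missing: P0.R0=1 P1.R0=1 P1.R1=0

outcome vector order: (P0.R0,P1.R0,P1.R1)
under PSO → 1/0/0, 1/0/2, 1/1/0, 1/1/2, 2/0/0, 2/0/2, 2/1/0, 2/1/2
PSO∖claimed = {1/1/0}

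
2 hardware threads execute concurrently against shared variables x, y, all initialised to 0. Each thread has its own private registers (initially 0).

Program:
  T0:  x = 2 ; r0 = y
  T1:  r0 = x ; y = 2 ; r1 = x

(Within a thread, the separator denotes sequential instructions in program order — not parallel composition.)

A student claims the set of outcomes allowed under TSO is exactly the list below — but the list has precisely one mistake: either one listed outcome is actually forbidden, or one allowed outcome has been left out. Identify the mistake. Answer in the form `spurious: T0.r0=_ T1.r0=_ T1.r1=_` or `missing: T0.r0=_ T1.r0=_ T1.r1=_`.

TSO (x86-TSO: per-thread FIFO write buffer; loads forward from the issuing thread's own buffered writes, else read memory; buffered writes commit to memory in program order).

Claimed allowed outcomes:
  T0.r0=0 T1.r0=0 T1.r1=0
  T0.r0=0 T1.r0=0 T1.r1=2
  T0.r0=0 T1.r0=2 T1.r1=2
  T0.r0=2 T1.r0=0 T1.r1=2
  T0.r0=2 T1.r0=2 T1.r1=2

outcome vector order: (T0.r0,T1.r0,T1.r1)
TSO: 6 outcomes — {000; 002; 022; 200; 202; 222}
TSO∖claimed = {200}

missing: T0.r0=2 T1.r0=0 T1.r1=0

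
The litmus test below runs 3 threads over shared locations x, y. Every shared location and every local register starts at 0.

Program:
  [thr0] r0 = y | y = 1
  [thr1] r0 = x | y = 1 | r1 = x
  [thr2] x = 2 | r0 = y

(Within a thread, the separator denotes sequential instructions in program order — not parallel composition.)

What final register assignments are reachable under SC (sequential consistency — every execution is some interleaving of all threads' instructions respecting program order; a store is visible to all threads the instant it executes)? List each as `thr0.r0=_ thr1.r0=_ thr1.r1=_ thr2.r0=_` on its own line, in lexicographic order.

thr0.r0=0 thr1.r0=0 thr1.r1=0 thr2.r0=1
thr0.r0=0 thr1.r0=0 thr1.r1=2 thr2.r0=0
thr0.r0=0 thr1.r0=0 thr1.r1=2 thr2.r0=1
thr0.r0=0 thr1.r0=2 thr1.r1=2 thr2.r0=0
thr0.r0=0 thr1.r0=2 thr1.r1=2 thr2.r0=1
thr0.r0=1 thr1.r0=0 thr1.r1=0 thr2.r0=1
thr0.r0=1 thr1.r0=0 thr1.r1=2 thr2.r0=0
thr0.r0=1 thr1.r0=0 thr1.r1=2 thr2.r0=1
thr0.r0=1 thr1.r0=2 thr1.r1=2 thr2.r0=0
thr0.r0=1 thr1.r0=2 thr1.r1=2 thr2.r0=1

outcome vector order: (thr0.r0,thr1.r0,thr1.r1,thr2.r0)
|SC outcomes| = 10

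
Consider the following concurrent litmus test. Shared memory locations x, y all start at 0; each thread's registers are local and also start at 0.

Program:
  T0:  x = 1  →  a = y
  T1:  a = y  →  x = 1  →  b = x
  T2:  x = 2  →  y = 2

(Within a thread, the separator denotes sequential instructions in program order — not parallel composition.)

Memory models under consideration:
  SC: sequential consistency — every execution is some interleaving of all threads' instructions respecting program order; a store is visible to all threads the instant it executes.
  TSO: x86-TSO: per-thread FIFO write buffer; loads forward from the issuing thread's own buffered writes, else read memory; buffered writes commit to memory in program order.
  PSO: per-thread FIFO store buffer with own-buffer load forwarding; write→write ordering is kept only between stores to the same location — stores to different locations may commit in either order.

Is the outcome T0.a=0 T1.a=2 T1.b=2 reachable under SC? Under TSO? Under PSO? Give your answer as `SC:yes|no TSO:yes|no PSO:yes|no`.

SC:no TSO:no PSO:yes

outcome vector order: (T0.a,T1.a,T1.b)
[SC] allowed = {(0,0,1), (0,0,2), (0,2,1), (2,0,1), (2,0,2), (2,2,1)}
[TSO] allowed = {(0,0,1), (0,0,2), (0,2,1), (2,0,1), (2,0,2), (2,2,1)}
[PSO] allowed = {(0,0,1), (0,0,2), (0,2,1), (0,2,2), (2,0,1), (2,0,2), (2,2,1), (2,2,2)}
target (0,2,2) ∈ {PSO}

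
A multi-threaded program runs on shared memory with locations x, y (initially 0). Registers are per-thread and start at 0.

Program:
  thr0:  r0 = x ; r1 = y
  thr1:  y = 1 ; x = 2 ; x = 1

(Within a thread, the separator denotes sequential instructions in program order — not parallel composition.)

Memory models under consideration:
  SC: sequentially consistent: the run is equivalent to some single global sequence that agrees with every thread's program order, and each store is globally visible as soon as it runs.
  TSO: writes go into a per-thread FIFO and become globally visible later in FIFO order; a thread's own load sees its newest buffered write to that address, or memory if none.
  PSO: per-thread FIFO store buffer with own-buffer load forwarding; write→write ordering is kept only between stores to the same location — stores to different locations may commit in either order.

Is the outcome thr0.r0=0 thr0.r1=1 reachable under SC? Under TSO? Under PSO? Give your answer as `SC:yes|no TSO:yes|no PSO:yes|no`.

outcome vector order: (thr0.r0,thr0.r1)
[SC] allowed = {(0,0); (0,1); (1,1); (2,1)}
[TSO] allowed = {(0,0); (0,1); (1,1); (2,1)}
[PSO] allowed = {(0,0); (0,1); (1,0); (1,1); (2,0); (2,1)}
target (0,1) ∈ {SC,TSO,PSO}

SC:yes TSO:yes PSO:yes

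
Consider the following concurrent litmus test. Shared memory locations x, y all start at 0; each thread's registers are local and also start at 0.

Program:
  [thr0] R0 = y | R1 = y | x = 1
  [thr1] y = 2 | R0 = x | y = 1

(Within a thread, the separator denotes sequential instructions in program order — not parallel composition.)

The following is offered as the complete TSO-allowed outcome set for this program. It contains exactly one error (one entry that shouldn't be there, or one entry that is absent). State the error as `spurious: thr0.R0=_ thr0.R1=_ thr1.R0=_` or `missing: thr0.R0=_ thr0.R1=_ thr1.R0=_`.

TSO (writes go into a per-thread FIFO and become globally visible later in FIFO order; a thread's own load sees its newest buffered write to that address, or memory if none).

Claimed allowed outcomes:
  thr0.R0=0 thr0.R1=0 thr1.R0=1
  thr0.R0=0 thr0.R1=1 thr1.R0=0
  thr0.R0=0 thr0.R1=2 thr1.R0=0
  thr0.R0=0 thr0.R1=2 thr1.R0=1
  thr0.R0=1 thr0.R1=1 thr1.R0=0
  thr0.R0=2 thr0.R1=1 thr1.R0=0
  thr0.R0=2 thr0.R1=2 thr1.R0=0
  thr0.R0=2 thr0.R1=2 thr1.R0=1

missing: thr0.R0=0 thr0.R1=0 thr1.R0=0

outcome vector order: (thr0.R0,thr0.R1,thr1.R0)
[TSO] allowed = {0/0/0, 0/0/1, 0/1/0, 0/2/0, 0/2/1, 1/1/0, 2/1/0, 2/2/0, 2/2/1}
TSO∖claimed = {0/0/0}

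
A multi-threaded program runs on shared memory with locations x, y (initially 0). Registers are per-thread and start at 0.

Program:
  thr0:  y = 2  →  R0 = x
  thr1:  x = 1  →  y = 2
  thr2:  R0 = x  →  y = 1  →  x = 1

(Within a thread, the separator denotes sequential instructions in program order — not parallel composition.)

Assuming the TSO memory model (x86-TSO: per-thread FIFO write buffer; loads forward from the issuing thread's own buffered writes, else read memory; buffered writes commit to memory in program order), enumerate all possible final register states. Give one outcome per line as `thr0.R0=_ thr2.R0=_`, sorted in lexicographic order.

outcome vector order: (thr0.R0,thr2.R0)
|TSO outcomes| = 4

thr0.R0=0 thr2.R0=0
thr0.R0=0 thr2.R0=1
thr0.R0=1 thr2.R0=0
thr0.R0=1 thr2.R0=1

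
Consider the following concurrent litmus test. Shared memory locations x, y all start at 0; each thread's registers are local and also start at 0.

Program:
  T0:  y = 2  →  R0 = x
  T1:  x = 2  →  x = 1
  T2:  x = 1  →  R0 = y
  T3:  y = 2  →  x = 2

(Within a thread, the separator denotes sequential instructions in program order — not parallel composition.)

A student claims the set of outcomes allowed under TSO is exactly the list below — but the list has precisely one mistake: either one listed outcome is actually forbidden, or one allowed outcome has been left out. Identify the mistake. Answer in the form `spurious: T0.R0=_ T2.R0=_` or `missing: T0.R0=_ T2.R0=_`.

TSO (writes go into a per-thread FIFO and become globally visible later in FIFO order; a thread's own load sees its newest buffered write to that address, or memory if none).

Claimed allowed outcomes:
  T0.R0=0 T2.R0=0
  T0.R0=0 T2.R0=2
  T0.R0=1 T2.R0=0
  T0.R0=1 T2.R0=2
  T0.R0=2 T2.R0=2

outcome vector order: (T0.R0,T2.R0)
TSO: 6 outcomes — {<0 0>; <0 2>; <1 0>; <1 2>; <2 0>; <2 2>}
TSO∖claimed = {<2 0>}

missing: T0.R0=2 T2.R0=0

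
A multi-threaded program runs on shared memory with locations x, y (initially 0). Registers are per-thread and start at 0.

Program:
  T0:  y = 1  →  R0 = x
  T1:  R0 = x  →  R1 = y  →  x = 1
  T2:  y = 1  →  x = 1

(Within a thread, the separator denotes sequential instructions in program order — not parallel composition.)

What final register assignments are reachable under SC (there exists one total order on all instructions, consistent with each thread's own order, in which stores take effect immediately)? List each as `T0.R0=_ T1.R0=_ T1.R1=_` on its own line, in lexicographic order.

outcome vector order: (T0.R0,T1.R0,T1.R1)
|SC outcomes| = 6

T0.R0=0 T1.R0=0 T1.R1=0
T0.R0=0 T1.R0=0 T1.R1=1
T0.R0=0 T1.R0=1 T1.R1=1
T0.R0=1 T1.R0=0 T1.R1=0
T0.R0=1 T1.R0=0 T1.R1=1
T0.R0=1 T1.R0=1 T1.R1=1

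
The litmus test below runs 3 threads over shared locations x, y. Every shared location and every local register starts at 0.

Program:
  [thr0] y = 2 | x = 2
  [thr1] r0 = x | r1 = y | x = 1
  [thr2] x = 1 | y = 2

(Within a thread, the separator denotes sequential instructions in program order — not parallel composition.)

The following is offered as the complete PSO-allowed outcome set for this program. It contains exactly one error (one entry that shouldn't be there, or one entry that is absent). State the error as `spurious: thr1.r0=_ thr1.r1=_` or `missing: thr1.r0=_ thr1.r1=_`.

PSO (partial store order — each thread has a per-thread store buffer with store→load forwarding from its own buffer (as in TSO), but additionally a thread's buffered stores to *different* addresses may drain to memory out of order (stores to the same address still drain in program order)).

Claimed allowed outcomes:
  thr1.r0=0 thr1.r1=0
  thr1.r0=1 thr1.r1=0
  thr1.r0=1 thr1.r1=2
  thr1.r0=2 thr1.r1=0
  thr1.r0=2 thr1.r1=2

outcome vector order: (thr1.r0,thr1.r1)
PSO (6): <0 0>, <0 2>, <1 0>, <1 2>, <2 0>, <2 2>
PSO∖claimed = {<0 2>}

missing: thr1.r0=0 thr1.r1=2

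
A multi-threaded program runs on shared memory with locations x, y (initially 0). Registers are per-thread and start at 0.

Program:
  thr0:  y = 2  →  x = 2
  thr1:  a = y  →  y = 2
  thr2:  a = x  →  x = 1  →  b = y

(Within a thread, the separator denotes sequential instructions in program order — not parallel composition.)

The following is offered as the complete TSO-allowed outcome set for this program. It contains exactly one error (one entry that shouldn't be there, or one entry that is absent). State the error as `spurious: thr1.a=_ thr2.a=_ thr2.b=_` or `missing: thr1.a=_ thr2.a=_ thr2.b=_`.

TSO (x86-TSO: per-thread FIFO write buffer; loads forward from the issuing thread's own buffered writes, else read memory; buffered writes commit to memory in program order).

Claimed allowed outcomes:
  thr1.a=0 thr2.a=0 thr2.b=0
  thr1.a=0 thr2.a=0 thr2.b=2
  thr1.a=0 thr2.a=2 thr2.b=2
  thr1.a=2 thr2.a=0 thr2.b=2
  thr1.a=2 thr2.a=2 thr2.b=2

missing: thr1.a=2 thr2.a=0 thr2.b=0

outcome vector order: (thr1.a,thr2.a,thr2.b)
under TSO → (0,0,0); (0,0,2); (0,2,2); (2,0,0); (2,0,2); (2,2,2)
TSO∖claimed = {(2,0,0)}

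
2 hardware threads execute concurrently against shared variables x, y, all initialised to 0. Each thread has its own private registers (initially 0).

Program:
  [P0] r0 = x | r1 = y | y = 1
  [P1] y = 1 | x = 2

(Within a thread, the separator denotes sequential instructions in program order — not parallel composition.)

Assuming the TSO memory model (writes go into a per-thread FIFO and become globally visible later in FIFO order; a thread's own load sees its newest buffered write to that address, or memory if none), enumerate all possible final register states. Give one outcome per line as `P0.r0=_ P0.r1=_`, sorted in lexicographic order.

outcome vector order: (P0.r0,P0.r1)
|TSO outcomes| = 3

P0.r0=0 P0.r1=0
P0.r0=0 P0.r1=1
P0.r0=2 P0.r1=1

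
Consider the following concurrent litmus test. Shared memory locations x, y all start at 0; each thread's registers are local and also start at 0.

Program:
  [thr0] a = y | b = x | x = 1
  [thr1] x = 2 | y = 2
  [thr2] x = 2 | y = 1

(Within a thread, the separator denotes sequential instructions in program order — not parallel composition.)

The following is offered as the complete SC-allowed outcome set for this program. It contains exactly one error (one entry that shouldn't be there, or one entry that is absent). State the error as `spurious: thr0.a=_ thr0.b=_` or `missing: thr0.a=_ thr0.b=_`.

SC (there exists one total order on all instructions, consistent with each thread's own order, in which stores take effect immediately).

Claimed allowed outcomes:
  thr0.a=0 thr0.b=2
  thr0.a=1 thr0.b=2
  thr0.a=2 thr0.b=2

missing: thr0.a=0 thr0.b=0

outcome vector order: (thr0.a,thr0.b)
SC: 4 outcomes — {<0 0> <0 2> <1 2> <2 2>}
SC∖claimed = {<0 0>}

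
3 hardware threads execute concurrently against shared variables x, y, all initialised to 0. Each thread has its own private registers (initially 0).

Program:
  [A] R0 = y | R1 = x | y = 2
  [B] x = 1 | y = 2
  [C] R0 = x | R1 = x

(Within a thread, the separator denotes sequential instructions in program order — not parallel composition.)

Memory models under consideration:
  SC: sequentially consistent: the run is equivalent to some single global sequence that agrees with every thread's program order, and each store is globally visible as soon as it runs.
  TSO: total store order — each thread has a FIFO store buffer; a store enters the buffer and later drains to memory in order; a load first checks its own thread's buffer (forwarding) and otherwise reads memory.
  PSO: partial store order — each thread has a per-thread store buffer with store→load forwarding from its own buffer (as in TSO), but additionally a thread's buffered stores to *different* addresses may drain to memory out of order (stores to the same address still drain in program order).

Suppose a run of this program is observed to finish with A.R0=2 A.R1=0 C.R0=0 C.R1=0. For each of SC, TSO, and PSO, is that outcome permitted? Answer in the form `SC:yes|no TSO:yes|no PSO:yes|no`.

outcome vector order: (A.R0,A.R1,C.R0,C.R1)
SC (9): 0/0/0/0; 0/0/0/1; 0/0/1/1; 0/1/0/0; 0/1/0/1; 0/1/1/1; 2/1/0/0; 2/1/0/1; 2/1/1/1
TSO (9): 0/0/0/0; 0/0/0/1; 0/0/1/1; 0/1/0/0; 0/1/0/1; 0/1/1/1; 2/1/0/0; 2/1/0/1; 2/1/1/1
PSO (12): 0/0/0/0; 0/0/0/1; 0/0/1/1; 0/1/0/0; 0/1/0/1; 0/1/1/1; 2/0/0/0; 2/0/0/1; 2/0/1/1; 2/1/0/0; 2/1/0/1; 2/1/1/1
target 2/0/0/0 ∈ {PSO}

SC:no TSO:no PSO:yes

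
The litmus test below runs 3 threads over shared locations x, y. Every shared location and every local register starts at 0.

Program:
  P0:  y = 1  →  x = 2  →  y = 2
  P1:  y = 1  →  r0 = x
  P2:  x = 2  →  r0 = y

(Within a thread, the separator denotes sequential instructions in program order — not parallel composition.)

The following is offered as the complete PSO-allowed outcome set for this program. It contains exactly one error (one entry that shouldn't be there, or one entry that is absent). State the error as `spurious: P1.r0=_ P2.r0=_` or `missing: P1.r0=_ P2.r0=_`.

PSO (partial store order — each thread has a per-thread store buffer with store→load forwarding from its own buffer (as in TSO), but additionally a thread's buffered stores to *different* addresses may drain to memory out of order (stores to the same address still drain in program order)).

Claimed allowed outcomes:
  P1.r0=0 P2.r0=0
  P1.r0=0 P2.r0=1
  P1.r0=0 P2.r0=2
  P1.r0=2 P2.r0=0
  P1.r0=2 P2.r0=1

outcome vector order: (P1.r0,P2.r0)
under PSO → 0/0 0/1 0/2 2/0 2/1 2/2
PSO∖claimed = {2/2}

missing: P1.r0=2 P2.r0=2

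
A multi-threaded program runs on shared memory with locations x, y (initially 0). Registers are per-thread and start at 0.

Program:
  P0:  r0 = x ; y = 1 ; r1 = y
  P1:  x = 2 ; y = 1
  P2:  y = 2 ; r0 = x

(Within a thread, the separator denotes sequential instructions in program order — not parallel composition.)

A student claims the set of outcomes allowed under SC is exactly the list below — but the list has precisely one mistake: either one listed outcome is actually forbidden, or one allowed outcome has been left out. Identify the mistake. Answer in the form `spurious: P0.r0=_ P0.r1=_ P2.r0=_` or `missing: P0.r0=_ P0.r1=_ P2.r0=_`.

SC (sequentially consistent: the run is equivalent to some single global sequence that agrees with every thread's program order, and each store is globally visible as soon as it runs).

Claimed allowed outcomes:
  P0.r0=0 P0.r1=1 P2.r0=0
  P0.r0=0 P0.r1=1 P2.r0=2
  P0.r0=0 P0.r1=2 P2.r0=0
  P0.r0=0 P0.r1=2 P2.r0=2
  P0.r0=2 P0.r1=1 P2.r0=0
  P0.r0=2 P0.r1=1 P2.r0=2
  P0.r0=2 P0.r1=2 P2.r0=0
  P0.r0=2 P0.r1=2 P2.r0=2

spurious: P0.r0=2 P0.r1=2 P2.r0=0

outcome vector order: (P0.r0,P0.r1,P2.r0)
[SC] allowed = {<0 1 0>, <0 1 2>, <0 2 0>, <0 2 2>, <2 1 0>, <2 1 2>, <2 2 2>}
claimed∖SC = {<2 2 0>}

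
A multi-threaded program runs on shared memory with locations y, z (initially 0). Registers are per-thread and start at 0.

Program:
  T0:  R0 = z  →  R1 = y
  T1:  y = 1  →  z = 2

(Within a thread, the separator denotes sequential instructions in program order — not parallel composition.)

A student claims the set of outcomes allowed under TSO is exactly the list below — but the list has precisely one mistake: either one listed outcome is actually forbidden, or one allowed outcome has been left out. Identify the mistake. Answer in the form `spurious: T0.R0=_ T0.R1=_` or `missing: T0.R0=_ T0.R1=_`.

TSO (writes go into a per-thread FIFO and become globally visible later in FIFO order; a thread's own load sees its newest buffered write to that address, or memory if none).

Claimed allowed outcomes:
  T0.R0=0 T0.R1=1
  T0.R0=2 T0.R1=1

outcome vector order: (T0.R0,T0.R1)
[TSO] allowed = {0/0; 0/1; 2/1}
TSO∖claimed = {0/0}

missing: T0.R0=0 T0.R1=0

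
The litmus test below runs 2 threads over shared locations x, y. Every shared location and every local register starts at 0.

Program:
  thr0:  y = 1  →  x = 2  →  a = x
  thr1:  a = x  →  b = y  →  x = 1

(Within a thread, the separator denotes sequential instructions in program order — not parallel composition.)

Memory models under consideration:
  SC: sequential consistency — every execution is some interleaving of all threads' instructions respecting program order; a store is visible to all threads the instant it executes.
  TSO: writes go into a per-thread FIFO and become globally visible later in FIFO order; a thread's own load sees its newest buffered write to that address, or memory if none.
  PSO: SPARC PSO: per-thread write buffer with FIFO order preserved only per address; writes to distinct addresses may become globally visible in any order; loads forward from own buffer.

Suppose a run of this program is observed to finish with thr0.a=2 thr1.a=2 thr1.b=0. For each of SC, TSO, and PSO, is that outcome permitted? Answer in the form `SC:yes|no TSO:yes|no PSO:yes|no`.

outcome vector order: (thr0.a,thr1.a,thr1.b)
[SC] allowed = {100 101 121 200 201 221}
[TSO] allowed = {100 101 121 200 201 221}
[PSO] allowed = {100 101 120 121 200 201 220 221}
target 220 ∈ {PSO}

SC:no TSO:no PSO:yes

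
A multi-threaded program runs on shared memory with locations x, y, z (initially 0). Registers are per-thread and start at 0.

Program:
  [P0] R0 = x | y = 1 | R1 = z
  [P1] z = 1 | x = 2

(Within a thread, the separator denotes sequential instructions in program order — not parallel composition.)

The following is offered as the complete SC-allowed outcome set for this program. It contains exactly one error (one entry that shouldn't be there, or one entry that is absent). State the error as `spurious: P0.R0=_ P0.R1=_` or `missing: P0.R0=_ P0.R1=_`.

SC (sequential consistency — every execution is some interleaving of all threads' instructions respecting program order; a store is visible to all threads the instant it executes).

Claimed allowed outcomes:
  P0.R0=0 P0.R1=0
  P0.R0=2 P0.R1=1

outcome vector order: (P0.R0,P0.R1)
under SC → (0,0) (0,1) (2,1)
SC∖claimed = {(0,1)}

missing: P0.R0=0 P0.R1=1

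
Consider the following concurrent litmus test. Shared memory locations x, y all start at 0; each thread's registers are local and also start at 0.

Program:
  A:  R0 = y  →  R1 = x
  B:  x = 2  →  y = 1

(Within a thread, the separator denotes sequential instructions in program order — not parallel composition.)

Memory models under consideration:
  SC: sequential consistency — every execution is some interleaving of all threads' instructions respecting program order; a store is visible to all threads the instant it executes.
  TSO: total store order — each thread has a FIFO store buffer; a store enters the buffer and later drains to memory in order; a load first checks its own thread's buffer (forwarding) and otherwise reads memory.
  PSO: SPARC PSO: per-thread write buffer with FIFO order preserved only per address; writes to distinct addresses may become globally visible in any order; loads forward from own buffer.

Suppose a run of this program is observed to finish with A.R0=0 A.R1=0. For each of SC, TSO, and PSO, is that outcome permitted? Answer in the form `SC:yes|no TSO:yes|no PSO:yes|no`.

SC:yes TSO:yes PSO:yes

outcome vector order: (A.R0,A.R1)
SC: 3 outcomes — {0/0, 0/2, 1/2}
TSO: 3 outcomes — {0/0, 0/2, 1/2}
PSO: 4 outcomes — {0/0, 0/2, 1/0, 1/2}
target 0/0 ∈ {SC,TSO,PSO}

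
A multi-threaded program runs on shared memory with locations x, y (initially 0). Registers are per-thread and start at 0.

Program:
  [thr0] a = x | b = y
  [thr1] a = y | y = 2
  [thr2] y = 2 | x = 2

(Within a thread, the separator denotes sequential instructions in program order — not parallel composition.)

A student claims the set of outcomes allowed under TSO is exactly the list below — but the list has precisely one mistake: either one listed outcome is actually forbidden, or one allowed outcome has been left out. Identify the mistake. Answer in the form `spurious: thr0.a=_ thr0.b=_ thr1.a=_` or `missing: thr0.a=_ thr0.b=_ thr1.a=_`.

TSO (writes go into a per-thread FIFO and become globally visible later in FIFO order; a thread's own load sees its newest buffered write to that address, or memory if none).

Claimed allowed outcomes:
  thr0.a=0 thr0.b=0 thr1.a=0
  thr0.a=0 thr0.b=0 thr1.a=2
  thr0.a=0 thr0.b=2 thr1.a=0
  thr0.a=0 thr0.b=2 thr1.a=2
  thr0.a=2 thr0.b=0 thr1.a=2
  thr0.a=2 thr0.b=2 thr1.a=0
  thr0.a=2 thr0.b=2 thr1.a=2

outcome vector order: (thr0.a,thr0.b,thr1.a)
TSO (6): <0 0 0>, <0 0 2>, <0 2 0>, <0 2 2>, <2 2 0>, <2 2 2>
claimed∖TSO = {<2 0 2>}

spurious: thr0.a=2 thr0.b=0 thr1.a=2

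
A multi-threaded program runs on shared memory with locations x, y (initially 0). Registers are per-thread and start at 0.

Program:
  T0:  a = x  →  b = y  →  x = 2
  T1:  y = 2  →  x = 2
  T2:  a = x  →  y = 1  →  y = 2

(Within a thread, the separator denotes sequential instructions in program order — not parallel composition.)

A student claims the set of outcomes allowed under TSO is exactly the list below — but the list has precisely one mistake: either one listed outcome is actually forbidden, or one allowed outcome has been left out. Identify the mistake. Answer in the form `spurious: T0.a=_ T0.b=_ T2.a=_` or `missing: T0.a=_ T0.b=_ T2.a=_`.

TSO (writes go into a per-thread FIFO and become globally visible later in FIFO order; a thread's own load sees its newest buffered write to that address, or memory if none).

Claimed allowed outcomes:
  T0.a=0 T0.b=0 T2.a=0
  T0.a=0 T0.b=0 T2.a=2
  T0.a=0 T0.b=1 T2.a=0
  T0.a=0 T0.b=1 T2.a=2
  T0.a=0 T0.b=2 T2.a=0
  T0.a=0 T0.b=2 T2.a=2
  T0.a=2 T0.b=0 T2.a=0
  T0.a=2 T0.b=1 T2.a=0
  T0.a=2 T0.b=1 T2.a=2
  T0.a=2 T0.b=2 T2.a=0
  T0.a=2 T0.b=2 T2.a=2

spurious: T0.a=2 T0.b=0 T2.a=0

outcome vector order: (T0.a,T0.b,T2.a)
under TSO → 0/0/0; 0/0/2; 0/1/0; 0/1/2; 0/2/0; 0/2/2; 2/1/0; 2/1/2; 2/2/0; 2/2/2
claimed∖TSO = {2/0/0}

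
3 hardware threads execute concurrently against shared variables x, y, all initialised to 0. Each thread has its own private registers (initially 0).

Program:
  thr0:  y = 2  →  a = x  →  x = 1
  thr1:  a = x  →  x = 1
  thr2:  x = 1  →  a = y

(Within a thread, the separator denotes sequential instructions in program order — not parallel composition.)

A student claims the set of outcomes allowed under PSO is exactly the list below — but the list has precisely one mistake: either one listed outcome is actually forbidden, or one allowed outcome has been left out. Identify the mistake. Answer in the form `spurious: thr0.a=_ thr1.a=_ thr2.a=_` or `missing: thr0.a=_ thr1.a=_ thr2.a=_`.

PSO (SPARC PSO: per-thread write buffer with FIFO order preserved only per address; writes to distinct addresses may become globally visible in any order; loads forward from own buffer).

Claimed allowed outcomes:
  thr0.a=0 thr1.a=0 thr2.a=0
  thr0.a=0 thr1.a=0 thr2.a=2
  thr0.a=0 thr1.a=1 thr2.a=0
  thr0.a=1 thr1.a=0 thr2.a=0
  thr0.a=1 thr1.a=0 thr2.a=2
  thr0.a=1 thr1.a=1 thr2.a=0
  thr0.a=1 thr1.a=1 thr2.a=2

missing: thr0.a=0 thr1.a=1 thr2.a=2

outcome vector order: (thr0.a,thr1.a,thr2.a)
PSO (8): (0,0,0) (0,0,2) (0,1,0) (0,1,2) (1,0,0) (1,0,2) (1,1,0) (1,1,2)
PSO∖claimed = {(0,1,2)}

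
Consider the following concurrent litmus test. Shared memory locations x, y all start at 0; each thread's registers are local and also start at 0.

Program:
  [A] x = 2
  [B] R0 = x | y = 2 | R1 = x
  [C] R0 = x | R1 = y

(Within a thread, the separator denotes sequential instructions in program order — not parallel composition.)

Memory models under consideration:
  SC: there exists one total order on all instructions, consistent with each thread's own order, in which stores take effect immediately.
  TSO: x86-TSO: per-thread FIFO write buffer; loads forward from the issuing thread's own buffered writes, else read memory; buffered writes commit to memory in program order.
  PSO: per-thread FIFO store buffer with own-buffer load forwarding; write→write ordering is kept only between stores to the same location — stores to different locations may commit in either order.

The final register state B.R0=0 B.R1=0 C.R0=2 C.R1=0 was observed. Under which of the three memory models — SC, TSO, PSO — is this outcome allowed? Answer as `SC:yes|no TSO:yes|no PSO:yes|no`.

outcome vector order: (B.R0,B.R1,C.R0,C.R1)
SC (11): <0 0 0 0> <0 0 0 2> <0 0 2 2> <0 2 0 0> <0 2 0 2> <0 2 2 0> <0 2 2 2> <2 2 0 0> <2 2 0 2> <2 2 2 0> <2 2 2 2>
TSO (12): <0 0 0 0> <0 0 0 2> <0 0 2 0> <0 0 2 2> <0 2 0 0> <0 2 0 2> <0 2 2 0> <0 2 2 2> <2 2 0 0> <2 2 0 2> <2 2 2 0> <2 2 2 2>
PSO (12): <0 0 0 0> <0 0 0 2> <0 0 2 0> <0 0 2 2> <0 2 0 0> <0 2 0 2> <0 2 2 0> <0 2 2 2> <2 2 0 0> <2 2 0 2> <2 2 2 0> <2 2 2 2>
target <0 0 2 0> ∈ {TSO,PSO}

SC:no TSO:yes PSO:yes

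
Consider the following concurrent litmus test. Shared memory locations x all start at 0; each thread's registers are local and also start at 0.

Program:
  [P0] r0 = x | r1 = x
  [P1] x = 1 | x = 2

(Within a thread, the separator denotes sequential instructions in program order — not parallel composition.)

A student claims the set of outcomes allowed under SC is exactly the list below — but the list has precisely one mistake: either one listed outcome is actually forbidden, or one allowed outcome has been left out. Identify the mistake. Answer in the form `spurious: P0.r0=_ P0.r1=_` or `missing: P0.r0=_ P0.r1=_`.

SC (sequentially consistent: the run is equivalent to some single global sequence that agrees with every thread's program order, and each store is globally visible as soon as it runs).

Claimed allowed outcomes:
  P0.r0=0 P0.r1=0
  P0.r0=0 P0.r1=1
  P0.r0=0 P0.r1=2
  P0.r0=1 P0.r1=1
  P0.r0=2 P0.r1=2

missing: P0.r0=1 P0.r1=2

outcome vector order: (P0.r0,P0.r1)
SC (6): <0 0>, <0 1>, <0 2>, <1 1>, <1 2>, <2 2>
SC∖claimed = {<1 2>}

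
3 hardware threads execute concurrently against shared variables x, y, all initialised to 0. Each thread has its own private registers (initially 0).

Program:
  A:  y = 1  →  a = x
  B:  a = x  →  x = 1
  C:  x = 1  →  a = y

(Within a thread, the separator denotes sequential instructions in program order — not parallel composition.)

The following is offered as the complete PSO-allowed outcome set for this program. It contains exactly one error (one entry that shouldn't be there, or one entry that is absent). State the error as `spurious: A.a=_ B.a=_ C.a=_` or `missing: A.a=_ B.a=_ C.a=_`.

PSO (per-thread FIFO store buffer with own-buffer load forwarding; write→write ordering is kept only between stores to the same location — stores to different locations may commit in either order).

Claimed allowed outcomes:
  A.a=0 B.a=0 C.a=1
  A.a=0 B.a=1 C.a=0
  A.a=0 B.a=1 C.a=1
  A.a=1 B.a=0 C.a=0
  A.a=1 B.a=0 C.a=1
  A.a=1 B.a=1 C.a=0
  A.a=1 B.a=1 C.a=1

missing: A.a=0 B.a=0 C.a=0

outcome vector order: (A.a,B.a,C.a)
PSO: 8 outcomes — {<0 0 0>; <0 0 1>; <0 1 0>; <0 1 1>; <1 0 0>; <1 0 1>; <1 1 0>; <1 1 1>}
PSO∖claimed = {<0 0 0>}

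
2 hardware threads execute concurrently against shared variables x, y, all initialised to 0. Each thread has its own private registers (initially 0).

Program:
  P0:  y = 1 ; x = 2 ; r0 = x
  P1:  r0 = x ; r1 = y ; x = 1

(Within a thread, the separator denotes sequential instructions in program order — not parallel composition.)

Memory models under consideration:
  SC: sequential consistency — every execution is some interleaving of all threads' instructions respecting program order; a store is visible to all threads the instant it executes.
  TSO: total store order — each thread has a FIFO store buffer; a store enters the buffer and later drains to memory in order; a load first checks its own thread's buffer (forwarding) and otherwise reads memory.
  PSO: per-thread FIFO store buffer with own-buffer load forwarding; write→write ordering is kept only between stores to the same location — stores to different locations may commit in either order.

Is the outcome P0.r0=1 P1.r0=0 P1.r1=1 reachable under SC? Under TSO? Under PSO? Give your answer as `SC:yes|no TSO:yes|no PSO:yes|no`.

outcome vector order: (P0.r0,P1.r0,P1.r1)
under SC → 100 101 121 200 201 221
under TSO → 100 101 121 200 201 221
under PSO → 100 101 120 121 200 201 220 221
target 101 ∈ {SC,TSO,PSO}

SC:yes TSO:yes PSO:yes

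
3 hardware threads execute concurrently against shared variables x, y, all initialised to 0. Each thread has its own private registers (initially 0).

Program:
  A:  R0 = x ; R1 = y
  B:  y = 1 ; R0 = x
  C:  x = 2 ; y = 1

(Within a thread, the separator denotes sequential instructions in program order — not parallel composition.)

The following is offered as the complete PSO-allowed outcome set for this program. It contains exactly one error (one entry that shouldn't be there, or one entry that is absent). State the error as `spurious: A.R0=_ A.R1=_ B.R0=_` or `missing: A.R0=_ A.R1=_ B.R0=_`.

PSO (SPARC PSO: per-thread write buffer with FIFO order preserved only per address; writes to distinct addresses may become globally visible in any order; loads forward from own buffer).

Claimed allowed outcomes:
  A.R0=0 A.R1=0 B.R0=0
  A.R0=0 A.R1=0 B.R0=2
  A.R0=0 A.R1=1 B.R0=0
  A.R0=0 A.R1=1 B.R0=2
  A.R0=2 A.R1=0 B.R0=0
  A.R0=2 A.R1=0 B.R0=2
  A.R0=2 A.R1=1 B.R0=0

outcome vector order: (A.R0,A.R1,B.R0)
under PSO → (0,0,0), (0,0,2), (0,1,0), (0,1,2), (2,0,0), (2,0,2), (2,1,0), (2,1,2)
PSO∖claimed = {(2,1,2)}

missing: A.R0=2 A.R1=1 B.R0=2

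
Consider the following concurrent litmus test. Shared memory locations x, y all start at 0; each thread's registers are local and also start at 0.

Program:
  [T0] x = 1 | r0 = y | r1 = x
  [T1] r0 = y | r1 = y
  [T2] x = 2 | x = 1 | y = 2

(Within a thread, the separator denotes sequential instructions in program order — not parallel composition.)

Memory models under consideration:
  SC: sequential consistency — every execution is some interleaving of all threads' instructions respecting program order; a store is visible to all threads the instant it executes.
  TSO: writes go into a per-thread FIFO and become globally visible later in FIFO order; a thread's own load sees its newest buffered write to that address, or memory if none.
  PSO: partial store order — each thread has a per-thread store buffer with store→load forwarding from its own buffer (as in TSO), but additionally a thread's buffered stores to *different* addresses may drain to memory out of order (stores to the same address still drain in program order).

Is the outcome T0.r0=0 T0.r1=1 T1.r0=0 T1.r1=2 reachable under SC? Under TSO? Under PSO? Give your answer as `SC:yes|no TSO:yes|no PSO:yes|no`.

outcome vector order: (T0.r0,T0.r1,T1.r0,T1.r1)
under SC → (0,1,0,0); (0,1,0,2); (0,1,2,2); (0,2,0,0); (0,2,0,2); (0,2,2,2); (2,1,0,0); (2,1,0,2); (2,1,2,2)
under TSO → (0,1,0,0); (0,1,0,2); (0,1,2,2); (0,2,0,0); (0,2,0,2); (0,2,2,2); (2,1,0,0); (2,1,0,2); (2,1,2,2)
under PSO → (0,1,0,0); (0,1,0,2); (0,1,2,2); (0,2,0,0); (0,2,0,2); (0,2,2,2); (2,1,0,0); (2,1,0,2); (2,1,2,2); (2,2,0,0); (2,2,0,2); (2,2,2,2)
target (0,1,0,2) ∈ {SC,TSO,PSO}

SC:yes TSO:yes PSO:yes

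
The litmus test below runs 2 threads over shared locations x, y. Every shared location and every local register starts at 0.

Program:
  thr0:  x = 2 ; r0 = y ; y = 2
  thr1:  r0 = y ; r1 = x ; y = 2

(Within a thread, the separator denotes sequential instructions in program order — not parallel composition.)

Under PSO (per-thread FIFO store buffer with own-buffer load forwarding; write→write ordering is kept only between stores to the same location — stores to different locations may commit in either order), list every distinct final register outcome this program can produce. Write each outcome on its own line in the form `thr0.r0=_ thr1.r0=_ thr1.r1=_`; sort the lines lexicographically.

thr0.r0=0 thr1.r0=0 thr1.r1=0
thr0.r0=0 thr1.r0=0 thr1.r1=2
thr0.r0=0 thr1.r0=2 thr1.r1=0
thr0.r0=0 thr1.r0=2 thr1.r1=2
thr0.r0=2 thr1.r0=0 thr1.r1=0
thr0.r0=2 thr1.r0=0 thr1.r1=2

outcome vector order: (thr0.r0,thr1.r0,thr1.r1)
|PSO outcomes| = 6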